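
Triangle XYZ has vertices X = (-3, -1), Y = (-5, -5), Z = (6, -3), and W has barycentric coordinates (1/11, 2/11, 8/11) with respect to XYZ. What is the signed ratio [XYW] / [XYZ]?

The signed ratio [XYW]/[XYZ] equals the barycentric coordinate of W at vertex Z, which is 8/11.

8/11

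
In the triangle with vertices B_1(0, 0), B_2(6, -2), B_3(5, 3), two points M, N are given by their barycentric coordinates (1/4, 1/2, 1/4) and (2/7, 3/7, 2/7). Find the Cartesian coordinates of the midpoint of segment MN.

Barycentric coordinates of the midpoint are the average: (15/56, 13/28, 15/56).
Converting: (15/56)·B_1 + (13/28)·B_2 + (15/56)·B_3 = (33/8, -1/8).

(33/8, -1/8)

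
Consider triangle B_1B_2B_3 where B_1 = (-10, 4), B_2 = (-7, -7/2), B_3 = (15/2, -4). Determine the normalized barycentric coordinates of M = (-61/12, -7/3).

(1/6, 2/3, 1/6)

Signed area of the reference triangle: [B_1B_2B_3] = ½·((-10)·(-7/2−(-4)) + (-7)·(-4−4) + (15/2)·(4−(-7/2))) = ½·(-5 + 56 + 225/4) = 429/8.
[MB_2B_3] = ½·((-61/12)·(-7/2−(-4)) + (-7)·(-4−(-7/3)) + (15/2)·(-7/3−(-7/2))) = ½·(-61/24 + 35/3 + 35/4) = 143/16, so the B_1-coordinate is (143/16)/(429/8) = 1/6.
[B_1MB_3] = ½·((-10)·(-7/3−(-4)) + (-61/12)·(-4−4) + (15/2)·(4−(-7/3))) = ½·(-50/3 + 122/3 + 95/2) = 143/4, so the B_2-coordinate is 2/3.
[B_1B_2M] = ½·((-10)·(-7/2−(-7/3)) + (-7)·(-7/3−4) + (-61/12)·(4−(-7/2))) = ½·(35/3 + 133/3 − 305/8) = 143/16, so the B_3-coordinate is 1/6.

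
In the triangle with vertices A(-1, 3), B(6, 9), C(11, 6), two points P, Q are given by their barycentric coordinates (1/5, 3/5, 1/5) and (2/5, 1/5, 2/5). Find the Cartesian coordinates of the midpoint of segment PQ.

Barycentric coordinates of the midpoint are the average: (3/10, 2/5, 3/10).
Converting: (3/10)·A + (2/5)·B + (3/10)·C = (27/5, 63/10).

(27/5, 63/10)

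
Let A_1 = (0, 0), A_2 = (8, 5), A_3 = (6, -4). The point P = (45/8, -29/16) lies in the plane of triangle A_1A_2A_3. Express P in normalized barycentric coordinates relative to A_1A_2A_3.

Signed area of the reference triangle: [A_1A_2A_3] = ½·(0·(5−(-4)) + 8·(-4−0) + 6·(0−5)) = ½·(0 − 32 − 30) = -31.
[PA_2A_3] = ½·((45/8)·(5−(-4)) + 8·(-4−(-29/16)) + 6·(-29/16−5)) = ½·(405/8 − 35/2 − 327/8) = -31/8, so the A_1-coordinate is (-31/8)/(-31) = 1/8.
[A_1PA_3] = ½·(0·(-29/16−(-4)) + (45/8)·(-4−0) + 6·(0−(-29/16))) = ½·(0 − 45/2 + 87/8) = -93/16, so the A_2-coordinate is 3/16.
[A_1A_2P] = ½·(0·(5−(-29/16)) + 8·(-29/16−0) + (45/8)·(0−5)) = ½·(0 − 29/2 − 225/8) = -341/16, so the A_3-coordinate is 11/16.
Check: 1/8 + 3/16 + 11/16 = 1.

(1/8, 3/16, 11/16)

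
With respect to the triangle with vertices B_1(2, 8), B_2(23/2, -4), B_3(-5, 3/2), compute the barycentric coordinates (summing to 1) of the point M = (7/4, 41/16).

Signed area of the reference triangle: [B_1B_2B_3] = ½·(2·(-4−(3/2)) + (23/2)·(3/2−8) + (-5)·(8−(-4))) = ½·(-11 − 299/4 − 60) = -583/8.
[MB_2B_3] = ½·((7/4)·(-4−(3/2)) + (23/2)·(3/2−(41/16)) + (-5)·(41/16−(-4))) = ½·(-77/8 − 391/32 − 525/16) = -1749/64, so the B_1-coordinate is (-1749/64)/(-583/8) = 3/8.
[B_1MB_3] = ½·(2·(41/16−(3/2)) + (7/4)·(3/2−8) + (-5)·(8−(41/16))) = ½·(17/8 − 91/8 − 435/16) = -583/32, so the B_2-coordinate is 1/4.
[B_1B_2M] = ½·(2·(-4−(41/16)) + (23/2)·(41/16−8) + (7/4)·(8−(-4))) = ½·(-105/8 − 2001/32 + 21) = -1749/64, so the B_3-coordinate is 3/8.

(3/8, 1/4, 3/8)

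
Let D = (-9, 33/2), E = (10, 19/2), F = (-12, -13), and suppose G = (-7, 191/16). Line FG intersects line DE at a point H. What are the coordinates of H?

(-44/7, 31/2)

Barycentric coordinates of G with respect to DEF: (3/4, 1/8, 1/8).
On side DE the F-coordinate is zero; dropping G's F-weight 1/8 and renormalizing the remaining 3/4 : 1/8 gives weights 6/7, 1/7 on D, E.
H = (6/7)·(-9, 33/2) + (1/7)·(10, 19/2) = (-44/7, 31/2).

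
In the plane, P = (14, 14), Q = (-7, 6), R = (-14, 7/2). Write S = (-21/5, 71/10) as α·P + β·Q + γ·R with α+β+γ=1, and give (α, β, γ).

(1/5, 3/5, 1/5)

Signed area of the reference triangle: [PQR] = ½·(14·(6−(7/2)) + (-7)·(7/2−14) + (-14)·(14−6)) = ½·(35 + 147/2 − 112) = -7/4.
[SQR] = ½·((-21/5)·(6−(7/2)) + (-7)·(7/2−(71/10)) + (-14)·(71/10−6)) = ½·(-21/2 + 126/5 − 77/5) = -7/20, so the P-coordinate is (-7/20)/(-7/4) = 1/5.
[PSR] = ½·(14·(71/10−(7/2)) + (-21/5)·(7/2−14) + (-14)·(14−(71/10))) = ½·(252/5 + 441/10 − 483/5) = -21/20, so the Q-coordinate is 3/5.
[PQS] = ½·(14·(6−(71/10)) + (-7)·(71/10−14) + (-21/5)·(14−6)) = ½·(-77/5 + 483/10 − 168/5) = -7/20, so the R-coordinate is 1/5.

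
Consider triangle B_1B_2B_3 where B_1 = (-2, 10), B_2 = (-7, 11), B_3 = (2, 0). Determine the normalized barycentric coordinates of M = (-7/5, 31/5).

(2/5, 1/5, 2/5)

Signed area of the reference triangle: [B_1B_2B_3] = ½·((-2)·(11−0) + (-7)·(0−10) + 2·(10−11)) = ½·(-22 + 70 − 2) = 23.
[MB_2B_3] = ½·((-7/5)·(11−0) + (-7)·(0−(31/5)) + 2·(31/5−11)) = ½·(-77/5 + 217/5 − 48/5) = 46/5, so the B_1-coordinate is (46/5)/23 = 2/5.
[B_1MB_3] = ½·((-2)·(31/5−0) + (-7/5)·(0−10) + 2·(10−(31/5))) = ½·(-62/5 + 14 + 38/5) = 23/5, so the B_2-coordinate is 1/5.
[B_1B_2M] = ½·((-2)·(11−(31/5)) + (-7)·(31/5−10) + (-7/5)·(10−11)) = ½·(-48/5 + 133/5 + 7/5) = 46/5, so the B_3-coordinate is 2/5.
Check: 2/5 + 1/5 + 2/5 = 1.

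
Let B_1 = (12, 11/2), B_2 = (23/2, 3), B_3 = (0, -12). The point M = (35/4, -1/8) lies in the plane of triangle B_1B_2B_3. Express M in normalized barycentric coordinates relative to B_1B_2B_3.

Signed area of the reference triangle: [B_1B_2B_3] = ½·(12·(3−(-12)) + (23/2)·(-12−(11/2)) + 0·(11/2−3)) = ½·(180 − 805/4 + 0) = -85/8.
[MB_2B_3] = ½·((35/4)·(3−(-12)) + (23/2)·(-12−(-1/8)) + 0·(-1/8−3)) = ½·(525/4 − 2185/16 + 0) = -85/32, so the B_1-coordinate is (-85/32)/(-85/8) = 1/4.
[B_1MB_3] = ½·(12·(-1/8−(-12)) + (35/4)·(-12−(11/2)) + 0·(11/2−(-1/8))) = ½·(285/2 − 1225/8 + 0) = -85/16, so the B_2-coordinate is 1/2.
[B_1B_2M] = ½·(12·(3−(-1/8)) + (23/2)·(-1/8−(11/2)) + (35/4)·(11/2−3)) = ½·(75/2 − 1035/16 + 175/8) = -85/32, so the B_3-coordinate is 1/4.

(1/4, 1/2, 1/4)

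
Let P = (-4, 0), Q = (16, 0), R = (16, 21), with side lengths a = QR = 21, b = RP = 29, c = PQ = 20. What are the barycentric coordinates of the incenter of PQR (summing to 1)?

The incenter has barycentric coordinates proportional to the opposite side lengths: (21 : 29 : 20).
Normalizing by 21+29+20 = 70 gives (3/10, 29/70, 2/7).

(3/10, 29/70, 2/7)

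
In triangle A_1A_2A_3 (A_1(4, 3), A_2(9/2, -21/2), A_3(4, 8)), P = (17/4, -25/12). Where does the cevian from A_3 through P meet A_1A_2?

Barycentric coordinates of P with respect to A_1A_2A_3: (1/6, 1/2, 1/3).
On side A_1A_2 the A_3-coordinate is zero; dropping P's A_3-weight 1/3 and renormalizing the remaining 1/6 : 1/2 gives weights 1/4, 3/4 on A_1, A_2.
Q = (1/4)·(4, 3) + (3/4)·(9/2, -21/2) = (35/8, -57/8).

(35/8, -57/8)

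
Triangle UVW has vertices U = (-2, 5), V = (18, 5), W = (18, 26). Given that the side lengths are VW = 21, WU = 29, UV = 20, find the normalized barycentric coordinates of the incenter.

(3/10, 29/70, 2/7)

The incenter has barycentric coordinates proportional to the opposite side lengths: (21 : 29 : 20).
Normalizing by 21+29+20 = 70 gives (3/10, 29/70, 2/7).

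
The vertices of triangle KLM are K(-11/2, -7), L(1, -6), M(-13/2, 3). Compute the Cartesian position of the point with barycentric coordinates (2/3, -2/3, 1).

N = (2/3)·K + (-2/3)·L + 1·M.
x-coordinate: (2/3)·(-11/2) + (-2/3)·1 + 1·(-13/2) = -65/6.
y-coordinate: (2/3)·(-7) + (-2/3)·(-6) + 1·3 = 7/3.

(-65/6, 7/3)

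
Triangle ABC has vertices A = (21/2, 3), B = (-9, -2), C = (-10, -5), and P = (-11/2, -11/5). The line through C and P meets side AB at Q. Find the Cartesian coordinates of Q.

(-5/2, -1/3)

Barycentric coordinates of P with respect to ABC: (1/5, 2/5, 2/5).
On side AB the C-coordinate is zero; dropping P's C-weight 2/5 and renormalizing the remaining 1/5 : 2/5 gives weights 1/3, 2/3 on A, B.
Q = (1/3)·(21/2, 3) + (2/3)·(-9, -2) = (-5/2, -1/3).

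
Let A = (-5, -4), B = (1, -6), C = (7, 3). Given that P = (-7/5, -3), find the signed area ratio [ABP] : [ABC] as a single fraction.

[ABC] = ½·((-5)·(-6−3) + 1·(3−(-4)) + 7·(-4−(-6))) = ½·(45 + 7 + 14) = 33.
[ABP] = ½·((-5)·(-6−(-3)) + 1·(-3−(-4)) + (-7/5)·(-4−(-6))) = ½·(15 + 1 − 14/5) = 33/5, so the ratio is (33/5)/33 = 1/5.

1/5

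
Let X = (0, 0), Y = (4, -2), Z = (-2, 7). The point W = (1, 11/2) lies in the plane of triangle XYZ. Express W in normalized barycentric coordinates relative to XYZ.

Signed area of the reference triangle: [XYZ] = ½·(0·(-2−7) + 4·(7−0) + (-2)·(0−(-2))) = ½·(0 + 28 − 4) = 12.
[WYZ] = ½·(1·(-2−7) + 4·(7−(11/2)) + (-2)·(11/2−(-2))) = ½·(-9 + 6 − 15) = -9, so the X-coordinate is (-9)/12 = -3/4.
[XWZ] = ½·(0·(11/2−7) + 1·(7−0) + (-2)·(0−(11/2))) = ½·(0 + 7 + 11) = 9, so the Y-coordinate is 3/4.
[XYW] = ½·(0·(-2−(11/2)) + 4·(11/2−0) + 1·(0−(-2))) = ½·(0 + 22 + 2) = 12, so the Z-coordinate is 1.

(-3/4, 3/4, 1)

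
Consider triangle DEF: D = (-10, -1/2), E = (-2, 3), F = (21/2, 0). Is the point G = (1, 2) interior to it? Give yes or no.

Barycentric coordinates of G: (14/271, 183/271, 74/271).
The three coordinates are positive, positive, positive; a point is interior exactly when all three are positive.

yes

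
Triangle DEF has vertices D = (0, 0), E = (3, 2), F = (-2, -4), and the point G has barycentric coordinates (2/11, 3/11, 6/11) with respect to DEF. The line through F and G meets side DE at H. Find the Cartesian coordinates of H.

Line FG meets DE where the F-coordinate vanishes; zeroing G's F-weight and renormalizing leaves D, E-weights 2/11 : 3/11 → (2/5, 3/5).
So H = (2/5)·D + (3/5)·E = (9/5, 6/5).

(9/5, 6/5)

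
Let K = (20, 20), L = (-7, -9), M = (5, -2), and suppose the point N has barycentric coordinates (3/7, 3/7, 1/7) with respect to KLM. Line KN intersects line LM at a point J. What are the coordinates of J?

Line KN meets LM where the K-coordinate vanishes; zeroing N's K-weight and renormalizing leaves L, M-weights 3/7 : 1/7 → (3/4, 1/4).
So J = (3/4)·L + (1/4)·M = (-4, -29/4).

(-4, -29/4)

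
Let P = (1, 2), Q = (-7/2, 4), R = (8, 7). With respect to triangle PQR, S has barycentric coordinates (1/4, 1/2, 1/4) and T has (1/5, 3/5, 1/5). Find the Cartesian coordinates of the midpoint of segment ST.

(1/10, 169/40)

Barycentric coordinates of the midpoint are the average: (9/40, 11/20, 9/40).
Converting: (9/40)·P + (11/20)·Q + (9/40)·R = (1/10, 169/40).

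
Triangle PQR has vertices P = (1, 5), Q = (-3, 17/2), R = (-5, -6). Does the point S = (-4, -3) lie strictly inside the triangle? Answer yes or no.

Barycentric coordinates of S: (17/130, 7/65, 99/130).
The three coordinates are positive, positive, positive; a point is interior exactly when all three are positive.

yes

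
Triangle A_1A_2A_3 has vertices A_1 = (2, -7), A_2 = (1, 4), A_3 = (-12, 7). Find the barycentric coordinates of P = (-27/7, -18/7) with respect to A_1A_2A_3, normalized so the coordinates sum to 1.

Signed area of the reference triangle: [A_1A_2A_3] = ½·(2·(4−7) + 1·(7−(-7)) + (-12)·(-7−4)) = ½·(-6 + 14 + 132) = 70.
[PA_2A_3] = ½·((-27/7)·(4−7) + 1·(7−(-18/7)) + (-12)·(-18/7−4)) = ½·(81/7 + 67/7 + 552/7) = 50, so the A_1-coordinate is 50/70 = 5/7.
[A_1PA_3] = ½·(2·(-18/7−7) + (-27/7)·(7−(-7)) + (-12)·(-7−(-18/7))) = ½·(-134/7 − 54 + 372/7) = -10, so the A_2-coordinate is -1/7.
[A_1A_2P] = ½·(2·(4−(-18/7)) + 1·(-18/7−(-7)) + (-27/7)·(-7−4)) = ½·(92/7 + 31/7 + 297/7) = 30, so the A_3-coordinate is 3/7.
Check: 5/7 − 1/7 + 3/7 = 1.

(5/7, -1/7, 3/7)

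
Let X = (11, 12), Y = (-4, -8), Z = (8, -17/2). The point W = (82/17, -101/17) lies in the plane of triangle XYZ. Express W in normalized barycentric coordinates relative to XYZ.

(2/17, 5/17, 10/17)

Signed area of the reference triangle: [XYZ] = ½·(11·(-8−(-17/2)) + (-4)·(-17/2−12) + 8·(12−(-8))) = ½·(11/2 + 82 + 160) = 495/4.
[WYZ] = ½·((82/17)·(-8−(-17/2)) + (-4)·(-17/2−(-101/17)) + 8·(-101/17−(-8))) = ½·(41/17 + 174/17 + 280/17) = 495/34, so the X-coordinate is (495/34)/(495/4) = 2/17.
[XWZ] = ½·(11·(-101/17−(-17/2)) + (82/17)·(-17/2−12) + 8·(12−(-101/17))) = ½·(957/34 − 1681/17 + 2440/17) = 2475/68, so the Y-coordinate is 5/17.
[XYW] = ½·(11·(-8−(-101/17)) + (-4)·(-101/17−12) + (82/17)·(12−(-8))) = ½·(-385/17 + 1220/17 + 1640/17) = 2475/34, so the Z-coordinate is 10/17.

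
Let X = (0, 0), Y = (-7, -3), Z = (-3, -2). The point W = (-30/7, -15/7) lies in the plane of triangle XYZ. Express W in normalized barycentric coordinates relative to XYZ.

Signed area of the reference triangle: [XYZ] = ½·(0·(-3−(-2)) + (-7)·(-2−0) + (-3)·(0−(-3))) = ½·(0 + 14 − 9) = 5/2.
[WYZ] = ½·((-30/7)·(-3−(-2)) + (-7)·(-2−(-15/7)) + (-3)·(-15/7−(-3))) = ½·(30/7 − 1 − 18/7) = 5/14, so the X-coordinate is (5/14)/(5/2) = 1/7.
[XWZ] = ½·(0·(-15/7−(-2)) + (-30/7)·(-2−0) + (-3)·(0−(-15/7))) = ½·(0 + 60/7 − 45/7) = 15/14, so the Y-coordinate is 3/7.
[XYW] = ½·(0·(-3−(-15/7)) + (-7)·(-15/7−0) + (-30/7)·(0−(-3))) = ½·(0 + 15 − 90/7) = 15/14, so the Z-coordinate is 3/7.

(1/7, 3/7, 3/7)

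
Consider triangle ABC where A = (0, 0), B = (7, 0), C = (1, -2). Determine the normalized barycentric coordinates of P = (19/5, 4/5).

(4/5, 3/5, -2/5)

Signed area of the reference triangle: [ABC] = ½·(0·(0−(-2)) + 7·(-2−0) + 1·(0−0)) = ½·(0 − 14 + 0) = -7.
[PBC] = ½·((19/5)·(0−(-2)) + 7·(-2−(4/5)) + 1·(4/5−0)) = ½·(38/5 − 98/5 + 4/5) = -28/5, so the A-coordinate is (-28/5)/(-7) = 4/5.
[APC] = ½·(0·(4/5−(-2)) + (19/5)·(-2−0) + 1·(0−(4/5))) = ½·(0 − 38/5 − 4/5) = -21/5, so the B-coordinate is 3/5.
[ABP] = ½·(0·(0−(4/5)) + 7·(4/5−0) + (19/5)·(0−0)) = ½·(0 + 28/5 + 0) = 14/5, so the C-coordinate is -2/5.
Check: 4/5 + 3/5 − 2/5 = 1.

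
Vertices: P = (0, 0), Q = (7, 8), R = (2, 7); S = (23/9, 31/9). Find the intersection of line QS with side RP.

Barycentric coordinates of S with respect to PQR: (5/9, 1/3, 1/9).
On side RP the Q-coordinate is zero; dropping S's Q-weight 1/3 and renormalizing the remaining 1/9 : 5/9 gives weights 1/6, 5/6 on R, P.
T = (1/6)·(2, 7) + (5/6)·(0, 0) = (1/3, 7/6).

(1/3, 7/6)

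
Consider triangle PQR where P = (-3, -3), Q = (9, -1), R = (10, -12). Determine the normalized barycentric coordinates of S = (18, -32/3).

(-2/3, 2/3, 1)

Signed area of the reference triangle: [PQR] = ½·((-3)·(-1−(-12)) + 9·(-12−(-3)) + 10·(-3−(-1))) = ½·(-33 − 81 − 20) = -67.
[SQR] = ½·(18·(-1−(-12)) + 9·(-12−(-32/3)) + 10·(-32/3−(-1))) = ½·(198 − 12 − 290/3) = 134/3, so the P-coordinate is (134/3)/(-67) = -2/3.
[PSR] = ½·((-3)·(-32/3−(-12)) + 18·(-12−(-3)) + 10·(-3−(-32/3))) = ½·(-4 − 162 + 230/3) = -134/3, so the Q-coordinate is 2/3.
[PQS] = ½·((-3)·(-1−(-32/3)) + 9·(-32/3−(-3)) + 18·(-3−(-1))) = ½·(-29 − 69 − 36) = -67, so the R-coordinate is 1.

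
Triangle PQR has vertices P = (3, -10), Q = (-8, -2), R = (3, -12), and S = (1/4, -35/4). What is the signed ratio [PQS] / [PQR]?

3/8

[PQR] = ½·(3·(-2−(-12)) + (-8)·(-12−(-10)) + 3·(-10−(-2))) = ½·(30 + 16 − 24) = 11.
[PQS] = ½·(3·(-2−(-35/4)) + (-8)·(-35/4−(-10)) + (1/4)·(-10−(-2))) = ½·(81/4 − 10 − 2) = 33/8, so the ratio is (33/8)/11 = 3/8.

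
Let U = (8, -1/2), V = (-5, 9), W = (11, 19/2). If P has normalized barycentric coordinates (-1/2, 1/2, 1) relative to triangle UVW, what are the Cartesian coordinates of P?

P = (-1/2)·U + (1/2)·V + 1·W.
x-coordinate: (-1/2)·8 + (1/2)·(-5) + 1·11 = 9/2.
y-coordinate: (-1/2)·(-1/2) + (1/2)·9 + 1·(19/2) = 57/4.

(9/2, 57/4)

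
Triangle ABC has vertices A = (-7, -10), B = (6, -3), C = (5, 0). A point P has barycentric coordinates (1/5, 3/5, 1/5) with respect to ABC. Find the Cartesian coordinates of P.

(16/5, -19/5)

P = (1/5)·A + (3/5)·B + (1/5)·C.
x-coordinate: (1/5)·(-7) + (3/5)·6 + (1/5)·5 = 16/5.
y-coordinate: (1/5)·(-10) + (3/5)·(-3) + (1/5)·0 = -19/5.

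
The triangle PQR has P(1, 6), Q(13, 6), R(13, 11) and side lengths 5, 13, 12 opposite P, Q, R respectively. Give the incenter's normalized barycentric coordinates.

The incenter has barycentric coordinates proportional to the opposite side lengths: (5 : 13 : 12).
Normalizing by 5+13+12 = 30 gives (1/6, 13/30, 2/5).

(1/6, 13/30, 2/5)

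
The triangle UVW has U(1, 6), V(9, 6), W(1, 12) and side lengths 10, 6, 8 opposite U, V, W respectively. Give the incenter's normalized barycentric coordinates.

The incenter has barycentric coordinates proportional to the opposite side lengths: (10 : 6 : 8).
Normalizing by 10+6+8 = 24 gives (5/12, 1/4, 1/3).

(5/12, 1/4, 1/3)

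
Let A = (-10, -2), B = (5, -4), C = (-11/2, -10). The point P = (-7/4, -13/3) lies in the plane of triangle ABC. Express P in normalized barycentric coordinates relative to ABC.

(1/3, 1/2, 1/6)

Signed area of the reference triangle: [ABC] = ½·((-10)·(-4−(-10)) + 5·(-10−(-2)) + (-11/2)·(-2−(-4))) = ½·(-60 − 40 − 11) = -111/2.
[PBC] = ½·((-7/4)·(-4−(-10)) + 5·(-10−(-13/3)) + (-11/2)·(-13/3−(-4))) = ½·(-21/2 − 85/3 + 11/6) = -37/2, so the A-coordinate is (-37/2)/(-111/2) = 1/3.
[APC] = ½·((-10)·(-13/3−(-10)) + (-7/4)·(-10−(-2)) + (-11/2)·(-2−(-13/3))) = ½·(-170/3 + 14 − 77/6) = -111/4, so the B-coordinate is 1/2.
[ABP] = ½·((-10)·(-4−(-13/3)) + 5·(-13/3−(-2)) + (-7/4)·(-2−(-4))) = ½·(-10/3 − 35/3 − 7/2) = -37/4, so the C-coordinate is 1/6.
Check: 1/3 + 1/2 + 1/6 = 1.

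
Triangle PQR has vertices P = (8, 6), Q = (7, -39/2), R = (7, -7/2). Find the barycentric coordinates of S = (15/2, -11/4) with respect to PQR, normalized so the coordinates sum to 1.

Signed area of the reference triangle: [PQR] = ½·(8·(-39/2−(-7/2)) + 7·(-7/2−6) + 7·(6−(-39/2))) = ½·(-128 − 133/2 + 357/2) = -8.
[SQR] = ½·((15/2)·(-39/2−(-7/2)) + 7·(-7/2−(-11/4)) + 7·(-11/4−(-39/2))) = ½·(-120 − 21/4 + 469/4) = -4, so the P-coordinate is (-4)/(-8) = 1/2.
[PSR] = ½·(8·(-11/4−(-7/2)) + (15/2)·(-7/2−6) + 7·(6−(-11/4))) = ½·(6 − 285/4 + 245/4) = -2, so the Q-coordinate is 1/4.
[PQS] = ½·(8·(-39/2−(-11/4)) + 7·(-11/4−6) + (15/2)·(6−(-39/2))) = ½·(-134 − 245/4 + 765/4) = -2, so the R-coordinate is 1/4.
Check: 1/2 + 1/4 + 1/4 = 1.

(1/2, 1/4, 1/4)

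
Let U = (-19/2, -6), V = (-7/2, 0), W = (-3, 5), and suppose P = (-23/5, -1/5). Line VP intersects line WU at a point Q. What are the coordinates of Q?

(-25/4, -1/2)

Barycentric coordinates of P with respect to UVW: (1/5, 3/5, 1/5).
On side WU the V-coordinate is zero; dropping P's V-weight 3/5 and renormalizing the remaining 1/5 : 1/5 gives weights 1/2, 1/2 on W, U.
Q = (1/2)·(-3, 5) + (1/2)·(-19/2, -6) = (-25/4, -1/2).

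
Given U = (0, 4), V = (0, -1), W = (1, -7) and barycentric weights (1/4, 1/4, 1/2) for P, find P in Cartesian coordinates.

(1/2, -11/4)

P = (1/4)·U + (1/4)·V + (1/2)·W.
x-coordinate: (1/4)·0 + (1/4)·0 + (1/2)·1 = 1/2.
y-coordinate: (1/4)·4 + (1/4)·(-1) + (1/2)·(-7) = -11/4.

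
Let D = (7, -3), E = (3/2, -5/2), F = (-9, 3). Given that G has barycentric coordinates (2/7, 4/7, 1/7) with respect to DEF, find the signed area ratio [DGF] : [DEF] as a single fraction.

The signed ratio [DGF]/[DEF] equals the barycentric coordinate of G at vertex E, which is 4/7.

4/7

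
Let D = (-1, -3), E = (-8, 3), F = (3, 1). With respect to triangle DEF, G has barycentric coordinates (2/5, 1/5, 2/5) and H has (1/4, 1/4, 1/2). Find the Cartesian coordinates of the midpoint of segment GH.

(-31/40, 3/20)

Barycentric coordinates of the midpoint are the average: (13/40, 9/40, 9/20).
Converting: (13/40)·D + (9/40)·E + (9/20)·F = (-31/40, 3/20).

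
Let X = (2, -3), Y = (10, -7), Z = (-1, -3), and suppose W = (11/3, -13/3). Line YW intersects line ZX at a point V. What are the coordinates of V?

(1/2, -3)

Barycentric coordinates of W with respect to XYZ: (1/3, 1/3, 1/3).
On side ZX the Y-coordinate is zero; dropping W's Y-weight 1/3 and renormalizing the remaining 1/3 : 1/3 gives weights 1/2, 1/2 on Z, X.
V = (1/2)·(-1, -3) + (1/2)·(2, -3) = (1/2, -3).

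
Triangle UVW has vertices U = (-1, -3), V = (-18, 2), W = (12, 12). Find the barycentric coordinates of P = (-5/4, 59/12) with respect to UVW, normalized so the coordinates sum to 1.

Signed area of the reference triangle: [UVW] = ½·((-1)·(2−12) + (-18)·(12−(-3)) + 12·(-3−2)) = ½·(10 − 270 − 60) = -160.
[PVW] = ½·((-5/4)·(2−12) + (-18)·(12−(59/12)) + 12·(59/12−2)) = ½·(25/2 − 255/2 + 35) = -40, so the U-coordinate is (-40)/(-160) = 1/4.
[UPW] = ½·((-1)·(59/12−12) + (-5/4)·(12−(-3)) + 12·(-3−(59/12))) = ½·(85/12 − 75/4 − 95) = -160/3, so the V-coordinate is 1/3.
[UVP] = ½·((-1)·(2−(59/12)) + (-18)·(59/12−(-3)) + (-5/4)·(-3−2)) = ½·(35/12 − 285/2 + 25/4) = -200/3, so the W-coordinate is 5/12.

(1/4, 1/3, 5/12)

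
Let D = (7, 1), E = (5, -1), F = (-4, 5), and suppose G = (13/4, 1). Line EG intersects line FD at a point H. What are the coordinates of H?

(3/2, 3)

Barycentric coordinates of G with respect to DEF: (1/4, 1/2, 1/4).
On side FD the E-coordinate is zero; dropping G's E-weight 1/2 and renormalizing the remaining 1/4 : 1/4 gives weights 1/2, 1/2 on F, D.
H = (1/2)·(-4, 5) + (1/2)·(7, 1) = (3/2, 3).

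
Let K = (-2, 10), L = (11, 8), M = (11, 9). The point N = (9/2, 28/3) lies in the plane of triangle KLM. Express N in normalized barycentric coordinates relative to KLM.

Signed area of the reference triangle: [KLM] = ½·((-2)·(8−9) + 11·(9−10) + 11·(10−8)) = ½·(2 − 11 + 22) = 13/2.
[NLM] = ½·((9/2)·(8−9) + 11·(9−(28/3)) + 11·(28/3−8)) = ½·(-9/2 − 11/3 + 44/3) = 13/4, so the K-coordinate is (13/4)/(13/2) = 1/2.
[KNM] = ½·((-2)·(28/3−9) + (9/2)·(9−10) + 11·(10−(28/3))) = ½·(-2/3 − 9/2 + 22/3) = 13/12, so the L-coordinate is 1/6.
[KLN] = ½·((-2)·(8−(28/3)) + 11·(28/3−10) + (9/2)·(10−8)) = ½·(8/3 − 22/3 + 9) = 13/6, so the M-coordinate is 1/3.

(1/2, 1/6, 1/3)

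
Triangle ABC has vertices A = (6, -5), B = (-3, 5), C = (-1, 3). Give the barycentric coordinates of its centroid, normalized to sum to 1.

(1/3, 1/3, 1/3)

The centroid is the average of the vertices, so each weight is 1/3.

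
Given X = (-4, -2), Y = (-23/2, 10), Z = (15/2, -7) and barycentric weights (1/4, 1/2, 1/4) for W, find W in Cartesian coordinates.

W = (1/4)·X + (1/2)·Y + (1/4)·Z.
x-coordinate: (1/4)·(-4) + (1/2)·(-23/2) + (1/4)·(15/2) = -39/8.
y-coordinate: (1/4)·(-2) + (1/2)·10 + (1/4)·(-7) = 11/4.

(-39/8, 11/4)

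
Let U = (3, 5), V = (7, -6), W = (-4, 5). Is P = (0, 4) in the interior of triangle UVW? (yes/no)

yes

Barycentric coordinates of P: (3/7, 1/11, 37/77).
The three coordinates are positive, positive, positive; a point is interior exactly when all three are positive.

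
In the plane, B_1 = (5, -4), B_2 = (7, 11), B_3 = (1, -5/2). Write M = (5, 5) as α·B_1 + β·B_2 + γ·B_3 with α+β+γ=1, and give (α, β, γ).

(1/7, 4/7, 2/7)

Signed area of the reference triangle: [B_1B_2B_3] = ½·(5·(11−(-5/2)) + 7·(-5/2−(-4)) + 1·(-4−11)) = ½·(135/2 + 21/2 − 15) = 63/2.
[MB_2B_3] = ½·(5·(11−(-5/2)) + 7·(-5/2−5) + 1·(5−11)) = ½·(135/2 − 105/2 − 6) = 9/2, so the B_1-coordinate is (9/2)/(63/2) = 1/7.
[B_1MB_3] = ½·(5·(5−(-5/2)) + 5·(-5/2−(-4)) + 1·(-4−5)) = ½·(75/2 + 15/2 − 9) = 18, so the B_2-coordinate is 4/7.
[B_1B_2M] = ½·(5·(11−5) + 7·(5−(-4)) + 5·(-4−11)) = ½·(30 + 63 − 75) = 9, so the B_3-coordinate is 2/7.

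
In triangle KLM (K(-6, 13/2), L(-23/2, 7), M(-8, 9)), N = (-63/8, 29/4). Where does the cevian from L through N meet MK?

(-20/3, 22/3)

Barycentric coordinates of N with respect to KLM: (1/2, 1/4, 1/4).
On side MK the L-coordinate is zero; dropping N's L-weight 1/4 and renormalizing the remaining 1/4 : 1/2 gives weights 1/3, 2/3 on M, K.
J = (1/3)·(-8, 9) + (2/3)·(-6, 13/2) = (-20/3, 22/3).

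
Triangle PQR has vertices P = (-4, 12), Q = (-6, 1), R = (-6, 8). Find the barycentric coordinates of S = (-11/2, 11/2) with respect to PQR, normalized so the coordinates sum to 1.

Signed area of the reference triangle: [PQR] = ½·((-4)·(1−8) + (-6)·(8−12) + (-6)·(12−1)) = ½·(28 + 24 − 66) = -7.
[SQR] = ½·((-11/2)·(1−8) + (-6)·(8−(11/2)) + (-6)·(11/2−1)) = ½·(77/2 − 15 − 27) = -7/4, so the P-coordinate is (-7/4)/(-7) = 1/4.
[PSR] = ½·((-4)·(11/2−8) + (-11/2)·(8−12) + (-6)·(12−(11/2))) = ½·(10 + 22 − 39) = -7/2, so the Q-coordinate is 1/2.
[PQS] = ½·((-4)·(1−(11/2)) + (-6)·(11/2−12) + (-11/2)·(12−1)) = ½·(18 + 39 − 121/2) = -7/4, so the R-coordinate is 1/4.
Check: 1/4 + 1/2 + 1/4 = 1.

(1/4, 1/2, 1/4)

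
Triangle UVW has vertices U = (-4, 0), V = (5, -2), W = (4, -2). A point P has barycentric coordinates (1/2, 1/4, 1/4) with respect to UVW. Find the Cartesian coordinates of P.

P = (1/2)·U + (1/4)·V + (1/4)·W.
x-coordinate: (1/2)·(-4) + (1/4)·5 + (1/4)·4 = 1/4.
y-coordinate: (1/2)·0 + (1/4)·(-2) + (1/4)·(-2) = -1.

(1/4, -1)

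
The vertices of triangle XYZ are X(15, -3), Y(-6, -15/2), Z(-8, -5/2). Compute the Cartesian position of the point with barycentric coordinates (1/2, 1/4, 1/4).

W = (1/2)·X + (1/4)·Y + (1/4)·Z.
x-coordinate: (1/2)·15 + (1/4)·(-6) + (1/4)·(-8) = 4.
y-coordinate: (1/2)·(-3) + (1/4)·(-15/2) + (1/4)·(-5/2) = -4.

(4, -4)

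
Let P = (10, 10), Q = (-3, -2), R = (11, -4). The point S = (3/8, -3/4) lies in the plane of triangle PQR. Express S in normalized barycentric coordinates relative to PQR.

(1/8, 3/4, 1/8)

Signed area of the reference triangle: [PQR] = ½·(10·(-2−(-4)) + (-3)·(-4−10) + 11·(10−(-2))) = ½·(20 + 42 + 132) = 97.
[SQR] = ½·((3/8)·(-2−(-4)) + (-3)·(-4−(-3/4)) + 11·(-3/4−(-2))) = ½·(3/4 + 39/4 + 55/4) = 97/8, so the P-coordinate is (97/8)/97 = 1/8.
[PSR] = ½·(10·(-3/4−(-4)) + (3/8)·(-4−10) + 11·(10−(-3/4))) = ½·(65/2 − 21/4 + 473/4) = 291/4, so the Q-coordinate is 3/4.
[PQS] = ½·(10·(-2−(-3/4)) + (-3)·(-3/4−10) + (3/8)·(10−(-2))) = ½·(-25/2 + 129/4 + 9/2) = 97/8, so the R-coordinate is 1/8.
Check: 1/8 + 3/4 + 1/8 = 1.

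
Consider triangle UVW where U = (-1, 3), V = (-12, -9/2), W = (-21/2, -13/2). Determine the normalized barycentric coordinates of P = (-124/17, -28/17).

Signed area of the reference triangle: [UVW] = ½·((-1)·(-9/2−(-13/2)) + (-12)·(-13/2−3) + (-21/2)·(3−(-9/2))) = ½·(-2 + 114 − 315/4) = 133/8.
[PVW] = ½·((-124/17)·(-9/2−(-13/2)) + (-12)·(-13/2−(-28/17)) + (-21/2)·(-28/17−(-9/2))) = ½·(-248/17 + 990/17 − 2037/68) = 931/136, so the U-coordinate is (931/136)/(133/8) = 7/17.
[UPW] = ½·((-1)·(-28/17−(-13/2)) + (-124/17)·(-13/2−3) + (-21/2)·(3−(-28/17))) = ½·(-165/34 + 1178/17 − 1659/34) = 133/17, so the V-coordinate is 8/17.
[UVP] = ½·((-1)·(-9/2−(-28/17)) + (-12)·(-28/17−3) + (-124/17)·(3−(-9/2))) = ½·(97/34 + 948/17 − 930/17) = 133/68, so the W-coordinate is 2/17.

(7/17, 8/17, 2/17)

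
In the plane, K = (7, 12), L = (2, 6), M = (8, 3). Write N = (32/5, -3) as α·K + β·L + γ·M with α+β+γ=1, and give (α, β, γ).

(-4/5, 2/5, 7/5)

Signed area of the reference triangle: [KLM] = ½·(7·(6−3) + 2·(3−12) + 8·(12−6)) = ½·(21 − 18 + 48) = 51/2.
[NLM] = ½·((32/5)·(6−3) + 2·(3−(-3)) + 8·(-3−6)) = ½·(96/5 + 12 − 72) = -102/5, so the K-coordinate is (-102/5)/(51/2) = -4/5.
[KNM] = ½·(7·(-3−3) + (32/5)·(3−12) + 8·(12−(-3))) = ½·(-42 − 288/5 + 120) = 51/5, so the L-coordinate is 2/5.
[KLN] = ½·(7·(6−(-3)) + 2·(-3−12) + (32/5)·(12−6)) = ½·(63 − 30 + 192/5) = 357/10, so the M-coordinate is 7/5.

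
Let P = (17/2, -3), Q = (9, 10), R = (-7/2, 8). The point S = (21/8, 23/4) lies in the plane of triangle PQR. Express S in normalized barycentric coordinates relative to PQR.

Signed area of the reference triangle: [PQR] = ½·((17/2)·(10−8) + 9·(8−(-3)) + (-7/2)·(-3−10)) = ½·(17 + 99 + 91/2) = 323/4.
[SQR] = ½·((21/8)·(10−8) + 9·(8−(23/4)) + (-7/2)·(23/4−10)) = ½·(21/4 + 81/4 + 119/8) = 323/16, so the P-coordinate is (323/16)/(323/4) = 1/4.
[PSR] = ½·((17/2)·(23/4−8) + (21/8)·(8−(-3)) + (-7/2)·(-3−(23/4))) = ½·(-153/8 + 231/8 + 245/8) = 323/16, so the Q-coordinate is 1/4.
[PQS] = ½·((17/2)·(10−(23/4)) + 9·(23/4−(-3)) + (21/8)·(-3−10)) = ½·(289/8 + 315/4 − 273/8) = 323/8, so the R-coordinate is 1/2.
Check: 1/4 + 1/4 + 1/2 = 1.

(1/4, 1/4, 1/2)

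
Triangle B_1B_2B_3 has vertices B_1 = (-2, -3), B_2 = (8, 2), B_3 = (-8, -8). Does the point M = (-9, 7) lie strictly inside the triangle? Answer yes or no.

no

Barycentric coordinates of M: (25/2, -19/4, -27/4).
The three coordinates are positive, negative, negative; a point is interior exactly when all three are positive.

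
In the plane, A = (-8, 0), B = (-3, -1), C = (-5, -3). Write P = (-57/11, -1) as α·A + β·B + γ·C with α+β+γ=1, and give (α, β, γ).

(4/11, 5/11, 2/11)

Signed area of the reference triangle: [ABC] = ½·((-8)·(-1−(-3)) + (-3)·(-3−0) + (-5)·(0−(-1))) = ½·(-16 + 9 − 5) = -6.
[PBC] = ½·((-57/11)·(-1−(-3)) + (-3)·(-3−(-1)) + (-5)·(-1−(-1))) = ½·(-114/11 + 6 + 0) = -24/11, so the A-coordinate is (-24/11)/(-6) = 4/11.
[APC] = ½·((-8)·(-1−(-3)) + (-57/11)·(-3−0) + (-5)·(0−(-1))) = ½·(-16 + 171/11 − 5) = -30/11, so the B-coordinate is 5/11.
[ABP] = ½·((-8)·(-1−(-1)) + (-3)·(-1−0) + (-57/11)·(0−(-1))) = ½·(0 + 3 − 57/11) = -12/11, so the C-coordinate is 2/11.
Check: 4/11 + 5/11 + 2/11 = 1.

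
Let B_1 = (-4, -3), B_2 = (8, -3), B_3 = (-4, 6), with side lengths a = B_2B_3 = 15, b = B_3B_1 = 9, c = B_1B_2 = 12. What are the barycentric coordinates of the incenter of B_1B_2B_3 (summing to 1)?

(5/12, 1/4, 1/3)

The incenter has barycentric coordinates proportional to the opposite side lengths: (15 : 9 : 12).
Normalizing by 15+9+12 = 36 gives (5/12, 1/4, 1/3).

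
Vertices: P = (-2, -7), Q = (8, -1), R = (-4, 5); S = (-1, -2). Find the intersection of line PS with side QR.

Barycentric coordinates of S with respect to PQR: (1/2, 1/6, 1/3).
On side QR the P-coordinate is zero; dropping S's P-weight 1/2 and renormalizing the remaining 1/6 : 1/3 gives weights 1/3, 2/3 on Q, R.
T = (1/3)·(8, -1) + (2/3)·(-4, 5) = (0, 3).

(0, 3)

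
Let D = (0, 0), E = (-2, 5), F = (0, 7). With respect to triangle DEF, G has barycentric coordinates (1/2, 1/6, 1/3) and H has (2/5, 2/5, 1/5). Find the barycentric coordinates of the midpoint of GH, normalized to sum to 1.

Since both coordinate triples sum to 1, the midpoint's barycentrics are the componentwise average.
(1/2+2/5)/2 = 9/20; similarly 17/60 and 4/15.

(9/20, 17/60, 4/15)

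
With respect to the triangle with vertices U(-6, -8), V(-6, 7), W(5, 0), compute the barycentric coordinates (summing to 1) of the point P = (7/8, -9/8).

Signed area of the reference triangle: [UVW] = ½·((-6)·(7−0) + (-6)·(0−(-8)) + 5·(-8−7)) = ½·(-42 − 48 − 75) = -165/2.
[PVW] = ½·((7/8)·(7−0) + (-6)·(0−(-9/8)) + 5·(-9/8−7)) = ½·(49/8 − 27/4 − 325/8) = -165/8, so the U-coordinate is (-165/8)/(-165/2) = 1/4.
[UPW] = ½·((-6)·(-9/8−0) + (7/8)·(0−(-8)) + 5·(-8−(-9/8))) = ½·(27/4 + 7 − 275/8) = -165/16, so the V-coordinate is 1/8.
[UVP] = ½·((-6)·(7−(-9/8)) + (-6)·(-9/8−(-8)) + (7/8)·(-8−7)) = ½·(-195/4 − 165/4 − 105/8) = -825/16, so the W-coordinate is 5/8.
Check: 1/4 + 1/8 + 5/8 = 1.

(1/4, 1/8, 5/8)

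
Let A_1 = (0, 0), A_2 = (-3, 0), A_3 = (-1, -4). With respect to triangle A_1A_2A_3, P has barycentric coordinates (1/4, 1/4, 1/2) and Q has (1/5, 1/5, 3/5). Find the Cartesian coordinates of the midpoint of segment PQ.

(-49/40, -11/5)

Barycentric coordinates of the midpoint are the average: (9/40, 9/40, 11/20).
Converting: (9/40)·A_1 + (9/40)·A_2 + (11/20)·A_3 = (-49/40, -11/5).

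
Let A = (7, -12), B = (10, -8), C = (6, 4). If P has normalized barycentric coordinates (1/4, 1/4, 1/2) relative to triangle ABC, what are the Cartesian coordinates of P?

P = (1/4)·A + (1/4)·B + (1/2)·C.
x-coordinate: (1/4)·7 + (1/4)·10 + (1/2)·6 = 29/4.
y-coordinate: (1/4)·(-12) + (1/4)·(-8) + (1/2)·4 = -3.

(29/4, -3)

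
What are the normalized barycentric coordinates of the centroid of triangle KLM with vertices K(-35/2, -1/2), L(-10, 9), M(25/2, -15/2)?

(1/3, 1/3, 1/3)

The centroid is the average of the vertices, so each weight is 1/3.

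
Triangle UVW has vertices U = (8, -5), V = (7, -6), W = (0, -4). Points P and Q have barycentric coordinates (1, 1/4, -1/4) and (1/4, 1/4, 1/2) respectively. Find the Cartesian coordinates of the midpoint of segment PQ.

(27/4, -41/8)

Barycentric coordinates of the midpoint are the average: (5/8, 1/4, 1/8).
Converting: (5/8)·U + (1/4)·V + (1/8)·W = (27/4, -41/8).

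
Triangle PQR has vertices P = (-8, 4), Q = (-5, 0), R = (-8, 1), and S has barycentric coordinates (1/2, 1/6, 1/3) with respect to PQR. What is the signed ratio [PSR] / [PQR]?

1/6

The signed ratio [PSR]/[PQR] equals the barycentric coordinate of S at vertex Q, which is 1/6.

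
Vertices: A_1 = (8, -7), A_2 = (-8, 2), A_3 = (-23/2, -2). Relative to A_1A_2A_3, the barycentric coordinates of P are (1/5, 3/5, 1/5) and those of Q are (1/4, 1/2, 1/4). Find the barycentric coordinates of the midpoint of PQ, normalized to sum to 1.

(9/40, 11/20, 9/40)

Since both coordinate triples sum to 1, the midpoint's barycentrics are the componentwise average.
(1/5+1/4)/2 = 9/40; similarly 11/20 and 9/40.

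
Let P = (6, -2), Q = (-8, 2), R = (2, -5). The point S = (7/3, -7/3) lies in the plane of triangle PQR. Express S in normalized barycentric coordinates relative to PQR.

Signed area of the reference triangle: [PQR] = ½·(6·(2−(-5)) + (-8)·(-5−(-2)) + 2·(-2−2)) = ½·(42 + 24 − 8) = 29.
[SQR] = ½·((7/3)·(2−(-5)) + (-8)·(-5−(-7/3)) + 2·(-7/3−2)) = ½·(49/3 + 64/3 − 26/3) = 29/2, so the P-coordinate is (29/2)/29 = 1/2.
[PSR] = ½·(6·(-7/3−(-5)) + (7/3)·(-5−(-2)) + 2·(-2−(-7/3))) = ½·(16 − 7 + 2/3) = 29/6, so the Q-coordinate is 1/6.
[PQS] = ½·(6·(2−(-7/3)) + (-8)·(-7/3−(-2)) + (7/3)·(-2−2)) = ½·(26 + 8/3 − 28/3) = 29/3, so the R-coordinate is 1/3.

(1/2, 1/6, 1/3)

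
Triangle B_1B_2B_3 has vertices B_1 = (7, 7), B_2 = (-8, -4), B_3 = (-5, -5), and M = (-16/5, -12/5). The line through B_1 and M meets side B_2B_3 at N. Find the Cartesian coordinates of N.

Barycentric coordinates of M with respect to B_1B_2B_3: (1/5, 1/5, 3/5).
On side B_2B_3 the B_1-coordinate is zero; dropping M's B_1-weight 1/5 and renormalizing the remaining 1/5 : 3/5 gives weights 1/4, 3/4 on B_2, B_3.
N = (1/4)·(-8, -4) + (3/4)·(-5, -5) = (-23/4, -19/4).

(-23/4, -19/4)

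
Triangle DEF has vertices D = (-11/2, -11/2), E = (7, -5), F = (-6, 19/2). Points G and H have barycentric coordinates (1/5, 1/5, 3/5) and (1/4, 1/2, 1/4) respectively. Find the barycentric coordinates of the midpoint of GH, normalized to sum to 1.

Since both coordinate triples sum to 1, the midpoint's barycentrics are the componentwise average.
(1/5+1/4)/2 = 9/40; similarly 7/20 and 17/40.

(9/40, 7/20, 17/40)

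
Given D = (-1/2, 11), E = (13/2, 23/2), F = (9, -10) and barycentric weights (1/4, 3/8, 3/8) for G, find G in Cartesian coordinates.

G = (1/4)·D + (3/8)·E + (3/8)·F.
x-coordinate: (1/4)·(-1/2) + (3/8)·(13/2) + (3/8)·9 = 91/16.
y-coordinate: (1/4)·11 + (3/8)·(23/2) + (3/8)·(-10) = 53/16.

(91/16, 53/16)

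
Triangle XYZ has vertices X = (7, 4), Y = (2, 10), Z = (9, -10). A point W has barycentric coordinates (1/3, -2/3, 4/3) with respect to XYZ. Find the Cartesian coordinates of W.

W = (1/3)·X + (-2/3)·Y + (4/3)·Z.
x-coordinate: (1/3)·7 + (-2/3)·2 + (4/3)·9 = 13.
y-coordinate: (1/3)·4 + (-2/3)·10 + (4/3)·(-10) = -56/3.

(13, -56/3)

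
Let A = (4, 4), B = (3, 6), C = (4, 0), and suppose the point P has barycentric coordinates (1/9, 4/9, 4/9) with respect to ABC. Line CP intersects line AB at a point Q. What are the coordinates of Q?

(16/5, 28/5)

Line CP meets AB where the C-coordinate vanishes; zeroing P's C-weight and renormalizing leaves A, B-weights 1/9 : 4/9 → (1/5, 4/5).
So Q = (1/5)·A + (4/5)·B = (16/5, 28/5).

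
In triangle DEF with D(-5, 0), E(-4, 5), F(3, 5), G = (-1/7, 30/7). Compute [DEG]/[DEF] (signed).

[DEF] = ½·((-5)·(5−5) + (-4)·(5−0) + 3·(0−5)) = ½·(0 − 20 − 15) = -35/2.
[DEG] = ½·((-5)·(5−(30/7)) + (-4)·(30/7−0) + (-1/7)·(0−5)) = ½·(-25/7 − 120/7 + 5/7) = -10, so the ratio is (-10)/(-35/2) = 4/7.

4/7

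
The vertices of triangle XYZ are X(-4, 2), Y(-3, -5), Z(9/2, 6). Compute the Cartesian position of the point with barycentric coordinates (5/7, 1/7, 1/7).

W = (5/7)·X + (1/7)·Y + (1/7)·Z.
x-coordinate: (5/7)·(-4) + (1/7)·(-3) + (1/7)·(9/2) = -37/14.
y-coordinate: (5/7)·2 + (1/7)·(-5) + (1/7)·6 = 11/7.

(-37/14, 11/7)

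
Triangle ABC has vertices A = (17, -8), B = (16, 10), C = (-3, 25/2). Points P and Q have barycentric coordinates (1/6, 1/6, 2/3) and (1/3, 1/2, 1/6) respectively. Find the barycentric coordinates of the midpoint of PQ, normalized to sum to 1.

(1/4, 1/3, 5/12)

Since both coordinate triples sum to 1, the midpoint's barycentrics are the componentwise average.
(1/6+1/3)/2 = 1/4; similarly 1/3 and 5/12.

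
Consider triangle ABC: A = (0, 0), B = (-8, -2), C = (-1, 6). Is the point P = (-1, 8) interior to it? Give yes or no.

Barycentric coordinates of P: (-7/25, -1/25, 33/25).
The three coordinates are negative, negative, positive; a point is interior exactly when all three are positive.

no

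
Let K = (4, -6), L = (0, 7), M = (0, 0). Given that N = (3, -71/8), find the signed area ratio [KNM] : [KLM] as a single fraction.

-5/8

[KLM] = ½·(4·(7−0) + 0·(0−(-6)) + 0·(-6−7)) = ½·(28 + 0 + 0) = 14.
[KNM] = ½·(4·(-71/8−0) + 3·(0−(-6)) + 0·(-6−(-71/8))) = ½·(-71/2 + 18 + 0) = -35/4, so the ratio is (-35/4)/14 = -5/8.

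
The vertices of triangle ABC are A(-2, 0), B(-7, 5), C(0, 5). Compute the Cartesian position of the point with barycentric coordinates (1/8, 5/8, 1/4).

(-37/8, 35/8)

P = (1/8)·A + (5/8)·B + (1/4)·C.
x-coordinate: (1/8)·(-2) + (5/8)·(-7) + (1/4)·0 = -37/8.
y-coordinate: (1/8)·0 + (5/8)·5 + (1/4)·5 = 35/8.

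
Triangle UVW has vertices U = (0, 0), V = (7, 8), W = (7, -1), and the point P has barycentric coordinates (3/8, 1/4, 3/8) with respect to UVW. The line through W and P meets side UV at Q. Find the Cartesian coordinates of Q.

(14/5, 16/5)

Line WP meets UV where the W-coordinate vanishes; zeroing P's W-weight and renormalizing leaves U, V-weights 3/8 : 1/4 → (3/5, 2/5).
So Q = (3/5)·U + (2/5)·V = (14/5, 16/5).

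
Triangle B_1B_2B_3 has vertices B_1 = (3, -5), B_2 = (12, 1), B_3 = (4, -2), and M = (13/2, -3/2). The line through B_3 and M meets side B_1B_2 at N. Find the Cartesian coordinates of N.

Barycentric coordinates of M with respect to B_1B_2B_3: (1/6, 1/3, 1/2).
On side B_1B_2 the B_3-coordinate is zero; dropping M's B_3-weight 1/2 and renormalizing the remaining 1/6 : 1/3 gives weights 1/3, 2/3 on B_1, B_2.
N = (1/3)·(3, -5) + (2/3)·(12, 1) = (9, -1).

(9, -1)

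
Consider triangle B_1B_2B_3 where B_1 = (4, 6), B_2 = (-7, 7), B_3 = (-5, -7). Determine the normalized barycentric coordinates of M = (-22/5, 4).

Signed area of the reference triangle: [B_1B_2B_3] = ½·(4·(7−(-7)) + (-7)·(-7−6) + (-5)·(6−7)) = ½·(56 + 91 + 5) = 76.
[MB_2B_3] = ½·((-22/5)·(7−(-7)) + (-7)·(-7−4) + (-5)·(4−7)) = ½·(-308/5 + 77 + 15) = 76/5, so the B_1-coordinate is (76/5)/76 = 1/5.
[B_1MB_3] = ½·(4·(4−(-7)) + (-22/5)·(-7−6) + (-5)·(6−4)) = ½·(44 + 286/5 − 10) = 228/5, so the B_2-coordinate is 3/5.
[B_1B_2M] = ½·(4·(7−4) + (-7)·(4−6) + (-22/5)·(6−7)) = ½·(12 + 14 + 22/5) = 76/5, so the B_3-coordinate is 1/5.

(1/5, 3/5, 1/5)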